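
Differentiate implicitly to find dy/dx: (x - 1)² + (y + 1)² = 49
Differentiate both sides with respect to x, treating y as y(x). By the chain rule, any term containing y contributes a factor of y' = dy/dx when we differentiate it.

Move every term to one side and write the relation as F(x, y) = 0. Term by term,
  d/dx[(x - 1)^2] = 2x - 2
  d/dx[(y + 1)^2] = 2·y'(y + 1)
  d/dx[-49] = 0

The pieces without y' make up ∂F/∂x and the coefficient of y' is ∂F/∂y:
  ∂F/∂x = 2x - 2,
  ∂F/∂y = 2y + 2.

Since d/dx[F] = ∂F/∂x + (∂F/∂y)·y' = 0, solve for y':
  (∂F/∂y)·y' = -∂F/∂x
  dy/dx = -(∂F/∂x)/(∂F/∂y) = -(2x - 2)/(2y + 2) = (1 - x)/(y + 1)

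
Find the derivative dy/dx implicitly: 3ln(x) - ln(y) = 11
Apply d/dx to both sides, remembering that y depends on x. Each occurrence of y therefore brings in a y' = dy/dx via the chain rule.

With F(x, y) equal to the left-hand side minus the right, differentiate F term by term:
  d/dx[3ln(x)] = 3/x
  d/dx[-ln(y)] = -y'/y
  d/dx[-11] = 0
Adding these up, d/dx[F] = 0 becomes
  (3/x) + (-1/y)·y' = 0,
so isolating y',
  dy/dx = -(3/x)/(-1/y) = 3y/x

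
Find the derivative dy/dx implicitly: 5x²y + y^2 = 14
Differentiate both sides with respect to x, treating y as y(x). By the chain rule, any term containing y contributes a factor of y' = dy/dx when we differentiate it.

Move every term to one side and write the relation as F(x, y) = 0. Term by term,
  d/dx[5x^2y] = 5x^2·y' + 10xy
  d/dx[y^2] = 2y·y'
  d/dx[-14] = 0

The pieces without y' make up ∂F/∂x and the coefficient of y' is ∂F/∂y:
  ∂F/∂x = 10xy,
  ∂F/∂y = 5x^2 + 2y.

Since d/dx[F] = ∂F/∂x + (∂F/∂y)·y' = 0, solve for y':
  (∂F/∂y)·y' = -∂F/∂x
  dy/dx = -(∂F/∂x)/(∂F/∂y) = -(10xy)/(5x^2 + 2y) = -10xy/(5x^2 + 2y)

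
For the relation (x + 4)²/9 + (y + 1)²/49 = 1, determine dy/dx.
Apply d/dx to both sides, remembering that y depends on x. Each occurrence of y therefore brings in a y' = dy/dx via the chain rule.

With F(x, y) equal to the left-hand side minus the right, differentiate F term by term:
  d/dx[(x + 4)^2/9] = 2x/9 + 8/9
  d/dx[(y + 1)^2/49] = 2·y'(y + 1)/49
  d/dx[-1] = 0
Adding these up, d/dx[F] = 0 becomes
  (2x/9 + 8/9) + (2y/49 + 2/49)·y' = 0,
so isolating y',
  dy/dx = -(2x/9 + 8/9)/(2y/49 + 2/49)
        = -(2(x + 4)/9)/(2(y + 1)/49) = 49(-x - 4)/(9(y + 1))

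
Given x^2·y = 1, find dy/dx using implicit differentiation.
Apply d/dx to both sides, remembering that y depends on x. Each occurrence of y therefore brings in a y' = dy/dx via the chain rule.

With F(x, y) equal to the left-hand side minus the right, differentiate F term by term:
  d/dx[x^2y] = x^2·y' + 2xy
  d/dx[-1] = 0
Adding these up, d/dx[F] = 0 becomes
  (2xy) + (x^2)·y' = 0,
so isolating y',
  dy/dx = -(2xy)/(x^2) = -2y/x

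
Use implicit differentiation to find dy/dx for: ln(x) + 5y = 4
Differentiate the relation implicitly: treat y = y(x) and apply the chain rule, so every y-derivative picks up a y' = dy/dx factor.

With everything moved to the left-hand side, differentiate term by term:
  d/dx[5y] = 5·y'
  d/dx[ln(x)] = 1/x
  d/dx[-4] = 0

Separating the contributions that come from x directly and those that come through y:
  without y':      1/x
  multiplying y':  5

so (1/x) + (5)·y' = 0, and therefore
  dy/dx = -(1/x)/(5) = -1/(5x)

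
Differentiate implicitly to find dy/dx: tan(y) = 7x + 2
Apply d/dx to both sides, remembering that y depends on x. Each occurrence of y therefore brings in a y' = dy/dx via the chain rule.

With F(x, y) equal to the left-hand side minus the right, differentiate F term by term:
  d/dx[-7x] = -7
  d/dx[tan(y)] = y'(tan(y)^2 + 1)
  d/dx[-2] = 0
Adding these up, d/dx[F] = 0 becomes
  (-7) + (tan(y)^2 + 1)·y' = 0,
so isolating y',
  dy/dx = -(-7)/(tan(y)^2 + 1) = 7cos(y)^2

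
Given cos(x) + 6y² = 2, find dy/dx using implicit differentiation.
Differentiate both sides with respect to x, treating y as y(x). By the chain rule, any term containing y contributes a factor of y' = dy/dx when we differentiate it.

Move every term to one side and write the relation as F(x, y) = 0. Term by term,
  d/dx[6y^2] = 12y·y'
  d/dx[cos(x)] = -sin(x)
  d/dx[-2] = 0

The pieces without y' make up ∂F/∂x and the coefficient of y' is ∂F/∂y:
  ∂F/∂x = -sin(x),
  ∂F/∂y = 12y.

Since d/dx[F] = ∂F/∂x + (∂F/∂y)·y' = 0, solve for y':
  (∂F/∂y)·y' = -∂F/∂x
  dy/dx = -(∂F/∂x)/(∂F/∂y) = -(-sin(x))/(12y) = sin(x)/(12y)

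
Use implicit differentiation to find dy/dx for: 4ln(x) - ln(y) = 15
Apply d/dx to both sides, remembering that y depends on x. Each occurrence of y therefore brings in a y' = dy/dx via the chain rule.

With F(x, y) equal to the left-hand side minus the right, differentiate F term by term:
  d/dx[4ln(x)] = 4/x
  d/dx[-ln(y)] = -y'/y
  d/dx[-15] = 0
Adding these up, d/dx[F] = 0 becomes
  (4/x) + (-1/y)·y' = 0,
so isolating y',
  dy/dx = -(4/x)/(-1/y) = 4y/x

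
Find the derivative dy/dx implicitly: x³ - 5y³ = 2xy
Take d/dx of both sides. Since y is implicitly a function of x, the chain rule attaches a y' = dy/dx factor whenever we differentiate through y.

Set F(x, y) = (left side) − (right side), so the curve is F = 0. Differentiating each term of F:
  d/dx[x^3] = 3x^2
  d/dx[-2xy] = -2x·y' - 2y
  d/dx[-5y^3] = -15y^2·y'

Collecting, the y'-free part is the partial derivative in x and the y' coefficient is the partial derivative in y:
  ∂F/∂x = 3x^2 - 2y
  ∂F/∂y = -2x - 15y^2

so d/dx[F(x, y(x))] = ∂F/∂x + (∂F/∂y)·y' = 0. Rearranging,
  dy/dx = -(∂F/∂x)/(∂F/∂y) = -(3x^2 - 2y)/(-2x - 15y^2) = (3x^2 - 2y)/(2x + 15y^2)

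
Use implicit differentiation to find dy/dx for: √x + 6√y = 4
Apply d/dx to both sides, remembering that y depends on x. Each occurrence of y therefore brings in a y' = dy/dx via the chain rule.

With F(x, y) equal to the left-hand side minus the right, differentiate F term by term:
  d/dx[√(x)] = 1/(2√(x))
  d/dx[6√(y)] = 3·y'/√(y)
  d/dx[-4] = 0
Adding these up, d/dx[F] = 0 becomes
  (1/(2√(x))) + (3/√(y))·y' = 0,
so isolating y',
  dy/dx = -(1/(2√(x)))/(3/√(y)) = -√(y)/(6√(x))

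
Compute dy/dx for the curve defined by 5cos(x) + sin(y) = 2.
Differentiate the relation implicitly: treat y = y(x) and apply the chain rule, so every y-derivative picks up a y' = dy/dx factor.

With everything moved to the left-hand side, differentiate term by term:
  d/dx[sin(y)] = y'·cos(y)
  d/dx[5cos(x)] = -5sin(x)
  d/dx[-2] = 0

Separating the contributions that come from x directly and those that come through y:
  without y':      -5sin(x)
  multiplying y':  cos(y)

so (-5sin(x)) + (cos(y))·y' = 0, and therefore
  dy/dx = -(-5sin(x))/(cos(y)) = 5sin(x)/cos(y)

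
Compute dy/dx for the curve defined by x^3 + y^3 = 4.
Differentiate the relation implicitly: treat y = y(x) and apply the chain rule, so every y-derivative picks up a y' = dy/dx factor.

With everything moved to the left-hand side, differentiate term by term:
  d/dx[x^3] = 3x^2
  d/dx[y^3] = 3y^2·y'
  d/dx[-4] = 0

Separating the contributions that come from x directly and those that come through y:
  without y':      3x^2
  multiplying y':  3y^2

so (3x^2) + (3y^2)·y' = 0, and therefore
  dy/dx = -(3x^2)/(3y^2) = -x^2/y^2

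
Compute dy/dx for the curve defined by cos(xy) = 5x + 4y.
Differentiate both sides with respect to x, treating y as y(x). By the chain rule, any term containing y contributes a factor of y' = dy/dx when we differentiate it.

Move every term to one side and write the relation as F(x, y) = 0. Term by term,
  d/dx[-5x] = -5
  d/dx[-4y] = -4·y'
  d/dx[cos(xy)] = -(x·y' + y)·sin(xy)

The pieces without y' make up ∂F/∂x and the coefficient of y' is ∂F/∂y:
  ∂F/∂x = -y·sin(xy) - 5,
  ∂F/∂y = -x·sin(xy) - 4.

Since d/dx[F] = ∂F/∂x + (∂F/∂y)·y' = 0, solve for y':
  (∂F/∂y)·y' = -∂F/∂x
  dy/dx = -(∂F/∂x)/(∂F/∂y) = -(-y·sin(xy) - 5)/(-x·sin(xy) - 4) = -(y·sin(xy) + 5)/(x·sin(xy) + 4)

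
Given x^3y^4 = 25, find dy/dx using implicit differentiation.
Apply d/dx to both sides, remembering that y depends on x. Each occurrence of y therefore brings in a y' = dy/dx via the chain rule.

With F(x, y) equal to the left-hand side minus the right, differentiate F term by term:
  d/dx[x^3y^4] = 4x^3y^3·y' + 3x^2y^4
  d/dx[-25] = 0
Adding these up, d/dx[F] = 0 becomes
  (3x^2y^4) + (4x^3y^3)·y' = 0,
so isolating y',
  dy/dx = -(3x^2y^4)/(4x^3y^3) = -3y/(4x)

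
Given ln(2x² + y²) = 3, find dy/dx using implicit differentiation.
Take d/dx of both sides. Since y is implicitly a function of x, the chain rule attaches a y' = dy/dx factor whenever we differentiate through y.

Set F(x, y) = (left side) − (right side), so the curve is F = 0. Differentiating each term of F:
  d/dx[ln(2x^2 + y^2)] = (4x + 2y·y')/(2x^2 + y^2)
  d/dx[-3] = 0

Collecting, the y'-free part is the partial derivative in x and the y' coefficient is the partial derivative in y:
  ∂F/∂x = 4x/(2x^2 + y^2)
  ∂F/∂y = 2y/(2x^2 + y^2)

so d/dx[F(x, y(x))] = ∂F/∂x + (∂F/∂y)·y' = 0. Rearranging,
  dy/dx = -(∂F/∂x)/(∂F/∂y) = -(4x/(2x^2 + y^2))/(2y/(2x^2 + y^2)) = -2x/y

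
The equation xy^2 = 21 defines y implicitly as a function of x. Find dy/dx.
Take d/dx of both sides. Since y is implicitly a function of x, the chain rule attaches a y' = dy/dx factor whenever we differentiate through y.

Set F(x, y) = (left side) − (right side), so the curve is F = 0. Differentiating each term of F:
  d/dx[xy^2] = 2xy·y' + y^2
  d/dx[-21] = 0

Collecting, the y'-free part is the partial derivative in x and the y' coefficient is the partial derivative in y:
  ∂F/∂x = y^2
  ∂F/∂y = 2xy

so d/dx[F(x, y(x))] = ∂F/∂x + (∂F/∂y)·y' = 0. Rearranging,
  dy/dx = -(∂F/∂x)/(∂F/∂y) = -(y^2)/(2xy) = -y/(2x)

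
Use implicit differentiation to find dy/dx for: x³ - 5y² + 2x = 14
Apply d/dx to both sides, remembering that y depends on x. Each occurrence of y therefore brings in a y' = dy/dx via the chain rule.

With F(x, y) equal to the left-hand side minus the right, differentiate F term by term:
  d/dx[x^3] = 3x^2
  d/dx[2x] = 2
  d/dx[-5y^2] = -10y·y'
  d/dx[-14] = 0
Adding these up, d/dx[F] = 0 becomes
  (3x^2 + 2) + (-10y)·y' = 0,
so isolating y',
  dy/dx = -(3x^2 + 2)/(-10y) = (3x^2 + 2)/(10y)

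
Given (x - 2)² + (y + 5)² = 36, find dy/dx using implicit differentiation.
Take d/dx of both sides. Since y is implicitly a function of x, the chain rule attaches a y' = dy/dx factor whenever we differentiate through y.

Set F(x, y) = (left side) − (right side), so the curve is F = 0. Differentiating each term of F:
  d/dx[(x - 2)^2] = 2x - 4
  d/dx[(y + 5)^2] = 2·y'(y + 5)
  d/dx[-36] = 0

Collecting, the y'-free part is the partial derivative in x and the y' coefficient is the partial derivative in y:
  ∂F/∂x = 2x - 4
  ∂F/∂y = 2y + 10

so d/dx[F(x, y(x))] = ∂F/∂x + (∂F/∂y)·y' = 0. Rearranging,
  dy/dx = -(∂F/∂x)/(∂F/∂y) = -(2x - 4)/(2y + 10) = (2 - x)/(y + 5)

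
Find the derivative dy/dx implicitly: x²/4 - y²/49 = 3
Apply d/dx to both sides, remembering that y depends on x. Each occurrence of y therefore brings in a y' = dy/dx via the chain rule.

With F(x, y) equal to the left-hand side minus the right, differentiate F term by term:
  d/dx[x^2/4] = x/2
  d/dx[-y^2/49] = -2y·y'/49
  d/dx[-3] = 0
Adding these up, d/dx[F] = 0 becomes
  (x/2) + (-2y/49)·y' = 0,
so isolating y',
  dy/dx = -(x/2)/(-2y/49) = 49x/(4y)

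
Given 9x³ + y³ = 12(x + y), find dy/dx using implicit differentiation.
Apply d/dx to both sides, remembering that y depends on x. Each occurrence of y therefore brings in a y' = dy/dx via the chain rule.

With F(x, y) equal to the left-hand side minus the right, differentiate F term by term:
  d/dx[9x^3] = 27x^2
  d/dx[-12x] = -12
  d/dx[y^3] = 3y^2·y'
  d/dx[-12y] = -12·y'
Adding these up, d/dx[F] = 0 becomes
  (27x^2 - 12) + (3y^2 - 12)·y' = 0,
so isolating y',
  dy/dx = -(27x^2 - 12)/(3y^2 - 12) = (4 - 9x^2)/(y^2 - 4)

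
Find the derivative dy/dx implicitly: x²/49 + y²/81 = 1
Differentiate both sides with respect to x, treating y as y(x). By the chain rule, any term containing y contributes a factor of y' = dy/dx when we differentiate it.

Move every term to one side and write the relation as F(x, y) = 0. Term by term,
  d/dx[x^2/49] = 2x/49
  d/dx[y^2/81] = 2y·y'/81
  d/dx[-1] = 0

The pieces without y' make up ∂F/∂x and the coefficient of y' is ∂F/∂y:
  ∂F/∂x = 2x/49,
  ∂F/∂y = 2y/81.

Since d/dx[F] = ∂F/∂x + (∂F/∂y)·y' = 0, solve for y':
  (∂F/∂y)·y' = -∂F/∂x
  dy/dx = -(∂F/∂x)/(∂F/∂y) = -(2x/49)/(2y/81) = -81x/(49y)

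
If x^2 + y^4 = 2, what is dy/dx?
Differentiate the relation implicitly: treat y = y(x) and apply the chain rule, so every y-derivative picks up a y' = dy/dx factor.

With everything moved to the left-hand side, differentiate term by term:
  d/dx[x^2] = 2x
  d/dx[y^4] = 4y^3·y'
  d/dx[-2] = 0

Separating the contributions that come from x directly and those that come through y:
  without y':      2x
  multiplying y':  4y^3

so (2x) + (4y^3)·y' = 0, and therefore
  dy/dx = -(2x)/(4y^3) = -x/(2y^3)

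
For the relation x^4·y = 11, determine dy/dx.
Differentiate the relation implicitly: treat y = y(x) and apply the chain rule, so every y-derivative picks up a y' = dy/dx factor.

With everything moved to the left-hand side, differentiate term by term:
  d/dx[x^4y] = x^4·y' + 4x^3y
  d/dx[-11] = 0

Separating the contributions that come from x directly and those that come through y:
  without y':      4x^3y
  multiplying y':  x^4

so (4x^3y) + (x^4)·y' = 0, and therefore
  dy/dx = -(4x^3y)/(x^4) = -4y/x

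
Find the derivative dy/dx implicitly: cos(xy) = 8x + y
Take d/dx of both sides. Since y is implicitly a function of x, the chain rule attaches a y' = dy/dx factor whenever we differentiate through y.

Set F(x, y) = (left side) − (right side), so the curve is F = 0. Differentiating each term of F:
  d/dx[-8x] = -8
  d/dx[-y] = -y'
  d/dx[cos(xy)] = -(x·y' + y)·sin(xy)

Collecting, the y'-free part is the partial derivative in x and the y' coefficient is the partial derivative in y:
  ∂F/∂x = -y·sin(xy) - 8
  ∂F/∂y = -x·sin(xy) - 1

so d/dx[F(x, y(x))] = ∂F/∂x + (∂F/∂y)·y' = 0. Rearranging,
  dy/dx = -(∂F/∂x)/(∂F/∂y) = -(-y·sin(xy) - 8)/(-x·sin(xy) - 1) = -(y·sin(xy) + 8)/(x·sin(xy) + 1)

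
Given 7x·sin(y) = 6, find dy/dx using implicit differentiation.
Differentiate the relation implicitly: treat y = y(x) and apply the chain rule, so every y-derivative picks up a y' = dy/dx factor.

With everything moved to the left-hand side, differentiate term by term:
  d/dx[7x·sin(y)] = 7x·y'·cos(y) + 7sin(y)
  d/dx[-6] = 0

Separating the contributions that come from x directly and those that come through y:
  without y':      7sin(y)
  multiplying y':  7x·cos(y)

so (7sin(y)) + (7x·cos(y))·y' = 0, and therefore
  dy/dx = -(7sin(y))/(7x·cos(y)) = -tan(y)/x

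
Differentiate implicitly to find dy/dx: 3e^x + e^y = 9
Apply d/dx to both sides, remembering that y depends on x. Each occurrence of y therefore brings in a y' = dy/dx via the chain rule.

With F(x, y) equal to the left-hand side minus the right, differentiate F term by term:
  d/dx[3e^(x)] = 3e^(x)
  d/dx[e^(y)] = y'·e^(y)
  d/dx[-9] = 0
Adding these up, d/dx[F] = 0 becomes
  (3e^(x)) + (e^(y))·y' = 0,
so isolating y',
  dy/dx = -(3e^(x))/(e^(y)) = -3e^(x - y)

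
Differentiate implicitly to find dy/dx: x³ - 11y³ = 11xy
Differentiate both sides with respect to x, treating y as y(x). By the chain rule, any term containing y contributes a factor of y' = dy/dx when we differentiate it.

Move every term to one side and write the relation as F(x, y) = 0. Term by term,
  d/dx[x^3] = 3x^2
  d/dx[-11xy] = -11x·y' - 11y
  d/dx[-11y^3] = -33y^2·y'

The pieces without y' make up ∂F/∂x and the coefficient of y' is ∂F/∂y:
  ∂F/∂x = 3x^2 - 11y,
  ∂F/∂y = -11x - 33y^2.

Since d/dx[F] = ∂F/∂x + (∂F/∂y)·y' = 0, solve for y':
  (∂F/∂y)·y' = -∂F/∂x
  dy/dx = -(∂F/∂x)/(∂F/∂y) = -(3x^2 - 11y)/(-11x - 33y^2) = (3x^2/11 - y)/(x + 3y^2)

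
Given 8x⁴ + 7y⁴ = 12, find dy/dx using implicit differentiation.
Differentiate the relation implicitly: treat y = y(x) and apply the chain rule, so every y-derivative picks up a y' = dy/dx factor.

With everything moved to the left-hand side, differentiate term by term:
  d/dx[8x^4] = 32x^3
  d/dx[7y^4] = 28y^3·y'
  d/dx[-12] = 0

Separating the contributions that come from x directly and those that come through y:
  without y':      32x^3
  multiplying y':  28y^3

so (32x^3) + (28y^3)·y' = 0, and therefore
  dy/dx = -(32x^3)/(28y^3) = -8x^3/(7y^3)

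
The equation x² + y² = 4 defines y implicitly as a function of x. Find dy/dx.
Differentiate the relation implicitly: treat y = y(x) and apply the chain rule, so every y-derivative picks up a y' = dy/dx factor.

With everything moved to the left-hand side, differentiate term by term:
  d/dx[x^2] = 2x
  d/dx[y^2] = 2y·y'
  d/dx[-4] = 0

Separating the contributions that come from x directly and those that come through y:
  without y':      2x
  multiplying y':  2y

so (2x) + (2y)·y' = 0, and therefore
  dy/dx = -(2x)/(2y) = -x/y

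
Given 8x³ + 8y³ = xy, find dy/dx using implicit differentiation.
Differentiate both sides with respect to x, treating y as y(x). By the chain rule, any term containing y contributes a factor of y' = dy/dx when we differentiate it.

Move every term to one side and write the relation as F(x, y) = 0. Term by term,
  d/dx[8x^3] = 24x^2
  d/dx[-xy] = -x·y' - y
  d/dx[8y^3] = 24y^2·y'

The pieces without y' make up ∂F/∂x and the coefficient of y' is ∂F/∂y:
  ∂F/∂x = 24x^2 - y,
  ∂F/∂y = -x + 24y^2.

Since d/dx[F] = ∂F/∂x + (∂F/∂y)·y' = 0, solve for y':
  (∂F/∂y)·y' = -∂F/∂x
  dy/dx = -(∂F/∂x)/(∂F/∂y) = -(24x^2 - y)/(-x + 24y^2) = (24x^2 - y)/(x - 24y^2)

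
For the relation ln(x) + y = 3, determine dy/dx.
Differentiate both sides with respect to x, treating y as y(x). By the chain rule, any term containing y contributes a factor of y' = dy/dx when we differentiate it.

Move every term to one side and write the relation as F(x, y) = 0. Term by term,
  d/dx[y] = y'
  d/dx[ln(x)] = 1/x
  d/dx[-3] = 0

The pieces without y' make up ∂F/∂x and the coefficient of y' is ∂F/∂y:
  ∂F/∂x = 1/x,
  ∂F/∂y = 1.

Since d/dx[F] = ∂F/∂x + (∂F/∂y)·y' = 0, solve for y':
  (∂F/∂y)·y' = -∂F/∂x
  dy/dx = -(∂F/∂x)/(∂F/∂y) = -(1/x)/(1) = -1/x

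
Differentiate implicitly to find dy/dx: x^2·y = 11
Take d/dx of both sides. Since y is implicitly a function of x, the chain rule attaches a y' = dy/dx factor whenever we differentiate through y.

Set F(x, y) = (left side) − (right side), so the curve is F = 0. Differentiating each term of F:
  d/dx[x^2y] = x^2·y' + 2xy
  d/dx[-11] = 0

Collecting, the y'-free part is the partial derivative in x and the y' coefficient is the partial derivative in y:
  ∂F/∂x = 2xy
  ∂F/∂y = x^2

so d/dx[F(x, y(x))] = ∂F/∂x + (∂F/∂y)·y' = 0. Rearranging,
  dy/dx = -(∂F/∂x)/(∂F/∂y) = -(2xy)/(x^2) = -2y/x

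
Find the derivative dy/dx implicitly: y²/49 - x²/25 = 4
Take d/dx of both sides. Since y is implicitly a function of x, the chain rule attaches a y' = dy/dx factor whenever we differentiate through y.

Set F(x, y) = (left side) − (right side), so the curve is F = 0. Differentiating each term of F:
  d/dx[-x^2/25] = -2x/25
  d/dx[y^2/49] = 2y·y'/49
  d/dx[-4] = 0

Collecting, the y'-free part is the partial derivative in x and the y' coefficient is the partial derivative in y:
  ∂F/∂x = -2x/25
  ∂F/∂y = 2y/49

so d/dx[F(x, y(x))] = ∂F/∂x + (∂F/∂y)·y' = 0. Rearranging,
  dy/dx = -(∂F/∂x)/(∂F/∂y) = -(-2x/25)/(2y/49) = 49x/(25y)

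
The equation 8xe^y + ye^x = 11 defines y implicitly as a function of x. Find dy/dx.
Differentiate both sides with respect to x, treating y as y(x). By the chain rule, any term containing y contributes a factor of y' = dy/dx when we differentiate it.

Move every term to one side and write the relation as F(x, y) = 0. Term by term,
  d/dx[8x·e^(y)] = 8x·y'·e^(y) + 8e^(y)
  d/dx[y·e^(x)] = y·e^(x) + y'·e^(x)
  d/dx[-11] = 0

The pieces without y' make up ∂F/∂x and the coefficient of y' is ∂F/∂y:
  ∂F/∂x = y·e^(x) + 8e^(y),
  ∂F/∂y = 8x·e^(y) + e^(x).

Since d/dx[F] = ∂F/∂x + (∂F/∂y)·y' = 0, solve for y':
  (∂F/∂y)·y' = -∂F/∂x
  dy/dx = -(∂F/∂x)/(∂F/∂y) = -(y·e^(x) + 8e^(y))/(8x·e^(y) + e^(x)) = (-y·e^(x) - 8e^(y))/(8x·e^(y) + e^(x))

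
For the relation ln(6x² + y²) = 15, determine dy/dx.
Differentiate both sides with respect to x, treating y as y(x). By the chain rule, any term containing y contributes a factor of y' = dy/dx when we differentiate it.

Move every term to one side and write the relation as F(x, y) = 0. Term by term,
  d/dx[ln(6x^2 + y^2)] = (12x + 2y·y')/(6x^2 + y^2)
  d/dx[-15] = 0

The pieces without y' make up ∂F/∂x and the coefficient of y' is ∂F/∂y:
  ∂F/∂x = 12x/(6x^2 + y^2),
  ∂F/∂y = 2y/(6x^2 + y^2).

Since d/dx[F] = ∂F/∂x + (∂F/∂y)·y' = 0, solve for y':
  (∂F/∂y)·y' = -∂F/∂x
  dy/dx = -(∂F/∂x)/(∂F/∂y) = -(12x/(6x^2 + y^2))/(2y/(6x^2 + y^2)) = -6x/y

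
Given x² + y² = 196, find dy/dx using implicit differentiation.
Take d/dx of both sides. Since y is implicitly a function of x, the chain rule attaches a y' = dy/dx factor whenever we differentiate through y.

Set F(x, y) = (left side) − (right side), so the curve is F = 0. Differentiating each term of F:
  d/dx[x^2] = 2x
  d/dx[y^2] = 2y·y'
  d/dx[-196] = 0

Collecting, the y'-free part is the partial derivative in x and the y' coefficient is the partial derivative in y:
  ∂F/∂x = 2x
  ∂F/∂y = 2y

so d/dx[F(x, y(x))] = ∂F/∂x + (∂F/∂y)·y' = 0. Rearranging,
  dy/dx = -(∂F/∂x)/(∂F/∂y) = -(2x)/(2y) = -x/y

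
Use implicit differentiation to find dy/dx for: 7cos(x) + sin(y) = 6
Differentiate both sides with respect to x, treating y as y(x). By the chain rule, any term containing y contributes a factor of y' = dy/dx when we differentiate it.

Move every term to one side and write the relation as F(x, y) = 0. Term by term,
  d/dx[sin(y)] = y'·cos(y)
  d/dx[7cos(x)] = -7sin(x)
  d/dx[-6] = 0

The pieces without y' make up ∂F/∂x and the coefficient of y' is ∂F/∂y:
  ∂F/∂x = -7sin(x),
  ∂F/∂y = cos(y).

Since d/dx[F] = ∂F/∂x + (∂F/∂y)·y' = 0, solve for y':
  (∂F/∂y)·y' = -∂F/∂x
  dy/dx = -(∂F/∂x)/(∂F/∂y) = -(-7sin(x))/(cos(y)) = 7sin(x)/cos(y)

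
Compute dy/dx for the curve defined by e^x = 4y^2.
Apply d/dx to both sides, remembering that y depends on x. Each occurrence of y therefore brings in a y' = dy/dx via the chain rule.

With F(x, y) equal to the left-hand side minus the right, differentiate F term by term:
  d/dx[-4y^2] = -8y·y'
  d/dx[e^(x)] = e^(x)
Adding these up, d/dx[F] = 0 becomes
  (e^(x)) + (-8y)·y' = 0,
so isolating y',
  dy/dx = -(e^(x))/(-8y) = e^(x)/(8y)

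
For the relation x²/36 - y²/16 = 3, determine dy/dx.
Differentiate the relation implicitly: treat y = y(x) and apply the chain rule, so every y-derivative picks up a y' = dy/dx factor.

With everything moved to the left-hand side, differentiate term by term:
  d/dx[x^2/36] = x/18
  d/dx[-y^2/16] = -y·y'/8
  d/dx[-3] = 0

Separating the contributions that come from x directly and those that come through y:
  without y':      x/18
  multiplying y':  -y/8

so (x/18) + (-y/8)·y' = 0, and therefore
  dy/dx = -(x/18)/(-y/8) = 4x/(9y)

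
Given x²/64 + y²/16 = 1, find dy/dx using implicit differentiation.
Differentiate both sides with respect to x, treating y as y(x). By the chain rule, any term containing y contributes a factor of y' = dy/dx when we differentiate it.

Move every term to one side and write the relation as F(x, y) = 0. Term by term,
  d/dx[x^2/64] = x/32
  d/dx[y^2/16] = y·y'/8
  d/dx[-1] = 0

The pieces without y' make up ∂F/∂x and the coefficient of y' is ∂F/∂y:
  ∂F/∂x = x/32,
  ∂F/∂y = y/8.

Since d/dx[F] = ∂F/∂x + (∂F/∂y)·y' = 0, solve for y':
  (∂F/∂y)·y' = -∂F/∂x
  dy/dx = -(∂F/∂x)/(∂F/∂y) = -(x/32)/(y/8) = -x/(4y)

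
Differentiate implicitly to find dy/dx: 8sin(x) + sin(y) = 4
Take d/dx of both sides. Since y is implicitly a function of x, the chain rule attaches a y' = dy/dx factor whenever we differentiate through y.

Set F(x, y) = (left side) − (right side), so the curve is F = 0. Differentiating each term of F:
  d/dx[8sin(x)] = 8cos(x)
  d/dx[sin(y)] = y'·cos(y)
  d/dx[-4] = 0

Collecting, the y'-free part is the partial derivative in x and the y' coefficient is the partial derivative in y:
  ∂F/∂x = 8cos(x)
  ∂F/∂y = cos(y)

so d/dx[F(x, y(x))] = ∂F/∂x + (∂F/∂y)·y' = 0. Rearranging,
  dy/dx = -(∂F/∂x)/(∂F/∂y) = -(8cos(x))/(cos(y)) = -8cos(x)/cos(y)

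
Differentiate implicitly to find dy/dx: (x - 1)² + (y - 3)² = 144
Differentiate both sides with respect to x, treating y as y(x). By the chain rule, any term containing y contributes a factor of y' = dy/dx when we differentiate it.

Move every term to one side and write the relation as F(x, y) = 0. Term by term,
  d/dx[(x - 1)^2] = 2x - 2
  d/dx[(y - 3)^2] = 2·y'(y - 3)
  d/dx[-144] = 0

The pieces without y' make up ∂F/∂x and the coefficient of y' is ∂F/∂y:
  ∂F/∂x = 2x - 2,
  ∂F/∂y = 2y - 6.

Since d/dx[F] = ∂F/∂x + (∂F/∂y)·y' = 0, solve for y':
  (∂F/∂y)·y' = -∂F/∂x
  dy/dx = -(∂F/∂x)/(∂F/∂y) = -(2x - 2)/(2y - 6) = (1 - x)/(y - 3)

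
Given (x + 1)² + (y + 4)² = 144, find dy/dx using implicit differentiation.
Take d/dx of both sides. Since y is implicitly a function of x, the chain rule attaches a y' = dy/dx factor whenever we differentiate through y.

Set F(x, y) = (left side) − (right side), so the curve is F = 0. Differentiating each term of F:
  d/dx[(x + 1)^2] = 2x + 2
  d/dx[(y + 4)^2] = 2·y'(y + 4)
  d/dx[-144] = 0

Collecting, the y'-free part is the partial derivative in x and the y' coefficient is the partial derivative in y:
  ∂F/∂x = 2x + 2
  ∂F/∂y = 2y + 8

so d/dx[F(x, y(x))] = ∂F/∂x + (∂F/∂y)·y' = 0. Rearranging,
  dy/dx = -(∂F/∂x)/(∂F/∂y) = -(2x + 2)/(2y + 8) = (-x - 1)/(y + 4)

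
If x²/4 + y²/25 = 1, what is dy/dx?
Apply d/dx to both sides, remembering that y depends on x. Each occurrence of y therefore brings in a y' = dy/dx via the chain rule.

With F(x, y) equal to the left-hand side minus the right, differentiate F term by term:
  d/dx[x^2/4] = x/2
  d/dx[y^2/25] = 2y·y'/25
  d/dx[-1] = 0
Adding these up, d/dx[F] = 0 becomes
  (x/2) + (2y/25)·y' = 0,
so isolating y',
  dy/dx = -(x/2)/(2y/25) = -25x/(4y)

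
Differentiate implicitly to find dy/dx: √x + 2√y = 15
Differentiate both sides with respect to x, treating y as y(x). By the chain rule, any term containing y contributes a factor of y' = dy/dx when we differentiate it.

Move every term to one side and write the relation as F(x, y) = 0. Term by term,
  d/dx[√(x)] = 1/(2√(x))
  d/dx[2√(y)] = y'/√(y)
  d/dx[-15] = 0

The pieces without y' make up ∂F/∂x and the coefficient of y' is ∂F/∂y:
  ∂F/∂x = 1/(2√(x)),
  ∂F/∂y = 1/√(y).

Since d/dx[F] = ∂F/∂x + (∂F/∂y)·y' = 0, solve for y':
  (∂F/∂y)·y' = -∂F/∂x
  dy/dx = -(∂F/∂x)/(∂F/∂y) = -(1/(2√(x)))/(1/√(y)) = -√(y)/(2√(x))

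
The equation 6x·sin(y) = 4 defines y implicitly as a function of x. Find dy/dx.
Differentiate the relation implicitly: treat y = y(x) and apply the chain rule, so every y-derivative picks up a y' = dy/dx factor.

With everything moved to the left-hand side, differentiate term by term:
  d/dx[6x·sin(y)] = 6x·y'·cos(y) + 6sin(y)
  d/dx[-4] = 0

Separating the contributions that come from x directly and those that come through y:
  without y':      6sin(y)
  multiplying y':  6x·cos(y)

so (6sin(y)) + (6x·cos(y))·y' = 0, and therefore
  dy/dx = -(6sin(y))/(6x·cos(y)) = -tan(y)/x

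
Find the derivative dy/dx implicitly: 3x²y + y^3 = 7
Differentiate the relation implicitly: treat y = y(x) and apply the chain rule, so every y-derivative picks up a y' = dy/dx factor.

With everything moved to the left-hand side, differentiate term by term:
  d/dx[3x^2y] = 3x^2·y' + 6xy
  d/dx[y^3] = 3y^2·y'
  d/dx[-7] = 0

Separating the contributions that come from x directly and those that come through y:
  without y':      6xy
  multiplying y':  3x^2 + 3y^2

so (6xy) + (3x^2 + 3y^2)·y' = 0, and therefore
  dy/dx = -(6xy)/(3x^2 + 3y^2) = -2xy/(x^2 + y^2)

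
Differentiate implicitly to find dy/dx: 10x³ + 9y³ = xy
Differentiate both sides with respect to x, treating y as y(x). By the chain rule, any term containing y contributes a factor of y' = dy/dx when we differentiate it.

Move every term to one side and write the relation as F(x, y) = 0. Term by term,
  d/dx[10x^3] = 30x^2
  d/dx[-xy] = -x·y' - y
  d/dx[9y^3] = 27y^2·y'

The pieces without y' make up ∂F/∂x and the coefficient of y' is ∂F/∂y:
  ∂F/∂x = 30x^2 - y,
  ∂F/∂y = -x + 27y^2.

Since d/dx[F] = ∂F/∂x + (∂F/∂y)·y' = 0, solve for y':
  (∂F/∂y)·y' = -∂F/∂x
  dy/dx = -(∂F/∂x)/(∂F/∂y) = -(30x^2 - y)/(-x + 27y^2) = (30x^2 - y)/(x - 27y^2)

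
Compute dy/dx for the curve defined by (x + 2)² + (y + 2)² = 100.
Apply d/dx to both sides, remembering that y depends on x. Each occurrence of y therefore brings in a y' = dy/dx via the chain rule.

With F(x, y) equal to the left-hand side minus the right, differentiate F term by term:
  d/dx[(x + 2)^2] = 2x + 4
  d/dx[(y + 2)^2] = 2·y'(y + 2)
  d/dx[-100] = 0
Adding these up, d/dx[F] = 0 becomes
  (2x + 4) + (2y + 4)·y' = 0,
so isolating y',
  dy/dx = -(2x + 4)/(2y + 4) = (-x - 2)/(y + 2)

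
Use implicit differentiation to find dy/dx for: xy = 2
Apply d/dx to both sides, remembering that y depends on x. Each occurrence of y therefore brings in a y' = dy/dx via the chain rule.

With F(x, y) equal to the left-hand side minus the right, differentiate F term by term:
  d/dx[xy] = x·y' + y
  d/dx[-2] = 0
Adding these up, d/dx[F] = 0 becomes
  (y) + (x)·y' = 0,
so isolating y',
  dy/dx = -(y)/(x) = -y/x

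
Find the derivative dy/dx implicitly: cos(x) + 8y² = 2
Differentiate both sides with respect to x, treating y as y(x). By the chain rule, any term containing y contributes a factor of y' = dy/dx when we differentiate it.

Move every term to one side and write the relation as F(x, y) = 0. Term by term,
  d/dx[8y^2] = 16y·y'
  d/dx[cos(x)] = -sin(x)
  d/dx[-2] = 0

The pieces without y' make up ∂F/∂x and the coefficient of y' is ∂F/∂y:
  ∂F/∂x = -sin(x),
  ∂F/∂y = 16y.

Since d/dx[F] = ∂F/∂x + (∂F/∂y)·y' = 0, solve for y':
  (∂F/∂y)·y' = -∂F/∂x
  dy/dx = -(∂F/∂x)/(∂F/∂y) = -(-sin(x))/(16y) = sin(x)/(16y)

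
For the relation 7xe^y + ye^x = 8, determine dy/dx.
Differentiate the relation implicitly: treat y = y(x) and apply the chain rule, so every y-derivative picks up a y' = dy/dx factor.

With everything moved to the left-hand side, differentiate term by term:
  d/dx[7x·e^(y)] = 7x·y'·e^(y) + 7e^(y)
  d/dx[y·e^(x)] = y·e^(x) + y'·e^(x)
  d/dx[-8] = 0

Separating the contributions that come from x directly and those that come through y:
  without y':      y·e^(x) + 7e^(y)
  multiplying y':  7x·e^(y) + e^(x)

so (y·e^(x) + 7e^(y)) + (7x·e^(y) + e^(x))·y' = 0, and therefore
  dy/dx = -(y·e^(x) + 7e^(y))/(7x·e^(y) + e^(x)) = (-y·e^(x) - 7e^(y))/(7x·e^(y) + e^(x))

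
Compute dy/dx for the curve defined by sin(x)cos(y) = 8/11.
Apply d/dx to both sides, remembering that y depends on x. Each occurrence of y therefore brings in a y' = dy/dx via the chain rule.

With F(x, y) equal to the left-hand side minus the right, differentiate F term by term:
  d/dx[sin(x)·cos(y)] = -y'·sin(x)·sin(y) + cos(x)·cos(y)
  d/dx[-8/11] = 0
Adding these up, d/dx[F] = 0 becomes
  (cos(x)·cos(y)) + (-sin(x)·sin(y))·y' = 0,
so isolating y',
  dy/dx = -(cos(x)·cos(y))/(-sin(x)·sin(y)) = 1/(tan(x)·tan(y))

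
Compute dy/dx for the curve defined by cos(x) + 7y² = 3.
Apply d/dx to both sides, remembering that y depends on x. Each occurrence of y therefore brings in a y' = dy/dx via the chain rule.

With F(x, y) equal to the left-hand side minus the right, differentiate F term by term:
  d/dx[7y^2] = 14y·y'
  d/dx[cos(x)] = -sin(x)
  d/dx[-3] = 0
Adding these up, d/dx[F] = 0 becomes
  (-sin(x)) + (14y)·y' = 0,
so isolating y',
  dy/dx = -(-sin(x))/(14y) = sin(x)/(14y)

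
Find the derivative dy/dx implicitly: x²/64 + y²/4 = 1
Differentiate the relation implicitly: treat y = y(x) and apply the chain rule, so every y-derivative picks up a y' = dy/dx factor.

With everything moved to the left-hand side, differentiate term by term:
  d/dx[x^2/64] = x/32
  d/dx[y^2/4] = y·y'/2
  d/dx[-1] = 0

Separating the contributions that come from x directly and those that come through y:
  without y':      x/32
  multiplying y':  y/2

so (x/32) + (y/2)·y' = 0, and therefore
  dy/dx = -(x/32)/(y/2) = -x/(16y)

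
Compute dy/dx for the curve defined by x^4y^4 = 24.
Differentiate both sides with respect to x, treating y as y(x). By the chain rule, any term containing y contributes a factor of y' = dy/dx when we differentiate it.

Move every term to one side and write the relation as F(x, y) = 0. Term by term,
  d/dx[x^4y^4] = 4x^4y^3·y' + 4x^3y^4
  d/dx[-24] = 0

The pieces without y' make up ∂F/∂x and the coefficient of y' is ∂F/∂y:
  ∂F/∂x = 4x^3y^4,
  ∂F/∂y = 4x^4y^3.

Since d/dx[F] = ∂F/∂x + (∂F/∂y)·y' = 0, solve for y':
  (∂F/∂y)·y' = -∂F/∂x
  dy/dx = -(∂F/∂x)/(∂F/∂y) = -(4x^3y^4)/(4x^4y^3) = -y/x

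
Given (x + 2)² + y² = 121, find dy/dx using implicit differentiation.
Take d/dx of both sides. Since y is implicitly a function of x, the chain rule attaches a y' = dy/dx factor whenever we differentiate through y.

Set F(x, y) = (left side) − (right side), so the curve is F = 0. Differentiating each term of F:
  d/dx[y^2] = 2y·y'
  d/dx[(x + 2)^2] = 2x + 4
  d/dx[-121] = 0

Collecting, the y'-free part is the partial derivative in x and the y' coefficient is the partial derivative in y:
  ∂F/∂x = 2x + 4
  ∂F/∂y = 2y

so d/dx[F(x, y(x))] = ∂F/∂x + (∂F/∂y)·y' = 0. Rearranging,
  dy/dx = -(∂F/∂x)/(∂F/∂y) = -(2x + 4)/(2y) = (-x - 2)/y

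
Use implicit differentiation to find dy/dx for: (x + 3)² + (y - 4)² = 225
Take d/dx of both sides. Since y is implicitly a function of x, the chain rule attaches a y' = dy/dx factor whenever we differentiate through y.

Set F(x, y) = (left side) − (right side), so the curve is F = 0. Differentiating each term of F:
  d/dx[(x + 3)^2] = 2x + 6
  d/dx[(y - 4)^2] = 2·y'(y - 4)
  d/dx[-225] = 0

Collecting, the y'-free part is the partial derivative in x and the y' coefficient is the partial derivative in y:
  ∂F/∂x = 2x + 6
  ∂F/∂y = 2y - 8

so d/dx[F(x, y(x))] = ∂F/∂x + (∂F/∂y)·y' = 0. Rearranging,
  dy/dx = -(∂F/∂x)/(∂F/∂y) = -(2x + 6)/(2y - 8) = (-x - 3)/(y - 4)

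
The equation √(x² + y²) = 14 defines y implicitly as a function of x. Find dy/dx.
Differentiate both sides with respect to x, treating y as y(x). By the chain rule, any term containing y contributes a factor of y' = dy/dx when we differentiate it.

Move every term to one side and write the relation as F(x, y) = 0. Term by term,
  d/dx[√(x^2 + y^2)] = (x + y·y')/√(x^2 + y^2)
  d/dx[-14] = 0

The pieces without y' make up ∂F/∂x and the coefficient of y' is ∂F/∂y:
  ∂F/∂x = x/√(x^2 + y^2),
  ∂F/∂y = y/√(x^2 + y^2).

Since d/dx[F] = ∂F/∂x + (∂F/∂y)·y' = 0, solve for y':
  (∂F/∂y)·y' = -∂F/∂x
  dy/dx = -(∂F/∂x)/(∂F/∂y) = -(x/√(x^2 + y^2))/(y/√(x^2 + y^2)) = -x/y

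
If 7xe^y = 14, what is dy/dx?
Take d/dx of both sides. Since y is implicitly a function of x, the chain rule attaches a y' = dy/dx factor whenever we differentiate through y.

Set F(x, y) = (left side) − (right side), so the curve is F = 0. Differentiating each term of F:
  d/dx[7x·e^(y)] = 7x·y'·e^(y) + 7e^(y)
  d/dx[-14] = 0

Collecting, the y'-free part is the partial derivative in x and the y' coefficient is the partial derivative in y:
  ∂F/∂x = 7e^(y)
  ∂F/∂y = 7x·e^(y)

so d/dx[F(x, y(x))] = ∂F/∂x + (∂F/∂y)·y' = 0. Rearranging,
  dy/dx = -(∂F/∂x)/(∂F/∂y) = -(7e^(y))/(7x·e^(y)) = -1/x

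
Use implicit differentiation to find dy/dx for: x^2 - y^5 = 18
Differentiate the relation implicitly: treat y = y(x) and apply the chain rule, so every y-derivative picks up a y' = dy/dx factor.

With everything moved to the left-hand side, differentiate term by term:
  d/dx[x^2] = 2x
  d/dx[-y^5] = -5y^4·y'
  d/dx[-18] = 0

Separating the contributions that come from x directly and those that come through y:
  without y':      2x
  multiplying y':  -5y^4

so (2x) + (-5y^4)·y' = 0, and therefore
  dy/dx = -(2x)/(-5y^4) = 2x/(5y^4)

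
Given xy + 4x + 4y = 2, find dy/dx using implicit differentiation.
Differentiate the relation implicitly: treat y = y(x) and apply the chain rule, so every y-derivative picks up a y' = dy/dx factor.

With everything moved to the left-hand side, differentiate term by term:
  d/dx[xy] = x·y' + y
  d/dx[4x] = 4
  d/dx[4y] = 4·y'
  d/dx[-2] = 0

Separating the contributions that come from x directly and those that come through y:
  without y':      y + 4
  multiplying y':  x + 4

so (y + 4) + (x + 4)·y' = 0, and therefore
  dy/dx = -(y + 4)/(x + 4) = (-y - 4)/(x + 4)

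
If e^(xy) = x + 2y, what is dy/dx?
Differentiate the relation implicitly: treat y = y(x) and apply the chain rule, so every y-derivative picks up a y' = dy/dx factor.

With everything moved to the left-hand side, differentiate term by term:
  d/dx[-x] = -1
  d/dx[-2y] = -2·y'
  d/dx[e^(xy)] = (x·y' + y)·e^(xy)

Separating the contributions that come from x directly and those that come through y:
  without y':      y·e^(xy) - 1
  multiplying y':  x·e^(xy) - 2

so (y·e^(xy) - 1) + (x·e^(xy) - 2)·y' = 0, and therefore
  dy/dx = -(y·e^(xy) - 1)/(x·e^(xy) - 2) = (-y·e^(xy) + 1)/(x·e^(xy) - 2)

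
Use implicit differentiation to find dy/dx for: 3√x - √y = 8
Take d/dx of both sides. Since y is implicitly a function of x, the chain rule attaches a y' = dy/dx factor whenever we differentiate through y.

Set F(x, y) = (left side) − (right side), so the curve is F = 0. Differentiating each term of F:
  d/dx[3√(x)] = 3/(2√(x))
  d/dx[-√(y)] = -y'/(2√(y))
  d/dx[-8] = 0

Collecting, the y'-free part is the partial derivative in x and the y' coefficient is the partial derivative in y:
  ∂F/∂x = 3/(2√(x))
  ∂F/∂y = -1/(2√(y))

so d/dx[F(x, y(x))] = ∂F/∂x + (∂F/∂y)·y' = 0. Rearranging,
  dy/dx = -(∂F/∂x)/(∂F/∂y) = -(3/(2√(x)))/(-1/(2√(y))) = 3√(y)/√(x)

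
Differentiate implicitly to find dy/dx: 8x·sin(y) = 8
Apply d/dx to both sides, remembering that y depends on x. Each occurrence of y therefore brings in a y' = dy/dx via the chain rule.

With F(x, y) equal to the left-hand side minus the right, differentiate F term by term:
  d/dx[8x·sin(y)] = 8x·y'·cos(y) + 8sin(y)
  d/dx[-8] = 0
Adding these up, d/dx[F] = 0 becomes
  (8sin(y)) + (8x·cos(y))·y' = 0,
so isolating y',
  dy/dx = -(8sin(y))/(8x·cos(y)) = -tan(y)/x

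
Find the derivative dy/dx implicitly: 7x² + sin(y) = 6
Apply d/dx to both sides, remembering that y depends on x. Each occurrence of y therefore brings in a y' = dy/dx via the chain rule.

With F(x, y) equal to the left-hand side minus the right, differentiate F term by term:
  d/dx[7x^2] = 14x
  d/dx[sin(y)] = y'·cos(y)
  d/dx[-6] = 0
Adding these up, d/dx[F] = 0 becomes
  (14x) + (cos(y))·y' = 0,
so isolating y',
  dy/dx = -(14x)/(cos(y)) = -14x/cos(y)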